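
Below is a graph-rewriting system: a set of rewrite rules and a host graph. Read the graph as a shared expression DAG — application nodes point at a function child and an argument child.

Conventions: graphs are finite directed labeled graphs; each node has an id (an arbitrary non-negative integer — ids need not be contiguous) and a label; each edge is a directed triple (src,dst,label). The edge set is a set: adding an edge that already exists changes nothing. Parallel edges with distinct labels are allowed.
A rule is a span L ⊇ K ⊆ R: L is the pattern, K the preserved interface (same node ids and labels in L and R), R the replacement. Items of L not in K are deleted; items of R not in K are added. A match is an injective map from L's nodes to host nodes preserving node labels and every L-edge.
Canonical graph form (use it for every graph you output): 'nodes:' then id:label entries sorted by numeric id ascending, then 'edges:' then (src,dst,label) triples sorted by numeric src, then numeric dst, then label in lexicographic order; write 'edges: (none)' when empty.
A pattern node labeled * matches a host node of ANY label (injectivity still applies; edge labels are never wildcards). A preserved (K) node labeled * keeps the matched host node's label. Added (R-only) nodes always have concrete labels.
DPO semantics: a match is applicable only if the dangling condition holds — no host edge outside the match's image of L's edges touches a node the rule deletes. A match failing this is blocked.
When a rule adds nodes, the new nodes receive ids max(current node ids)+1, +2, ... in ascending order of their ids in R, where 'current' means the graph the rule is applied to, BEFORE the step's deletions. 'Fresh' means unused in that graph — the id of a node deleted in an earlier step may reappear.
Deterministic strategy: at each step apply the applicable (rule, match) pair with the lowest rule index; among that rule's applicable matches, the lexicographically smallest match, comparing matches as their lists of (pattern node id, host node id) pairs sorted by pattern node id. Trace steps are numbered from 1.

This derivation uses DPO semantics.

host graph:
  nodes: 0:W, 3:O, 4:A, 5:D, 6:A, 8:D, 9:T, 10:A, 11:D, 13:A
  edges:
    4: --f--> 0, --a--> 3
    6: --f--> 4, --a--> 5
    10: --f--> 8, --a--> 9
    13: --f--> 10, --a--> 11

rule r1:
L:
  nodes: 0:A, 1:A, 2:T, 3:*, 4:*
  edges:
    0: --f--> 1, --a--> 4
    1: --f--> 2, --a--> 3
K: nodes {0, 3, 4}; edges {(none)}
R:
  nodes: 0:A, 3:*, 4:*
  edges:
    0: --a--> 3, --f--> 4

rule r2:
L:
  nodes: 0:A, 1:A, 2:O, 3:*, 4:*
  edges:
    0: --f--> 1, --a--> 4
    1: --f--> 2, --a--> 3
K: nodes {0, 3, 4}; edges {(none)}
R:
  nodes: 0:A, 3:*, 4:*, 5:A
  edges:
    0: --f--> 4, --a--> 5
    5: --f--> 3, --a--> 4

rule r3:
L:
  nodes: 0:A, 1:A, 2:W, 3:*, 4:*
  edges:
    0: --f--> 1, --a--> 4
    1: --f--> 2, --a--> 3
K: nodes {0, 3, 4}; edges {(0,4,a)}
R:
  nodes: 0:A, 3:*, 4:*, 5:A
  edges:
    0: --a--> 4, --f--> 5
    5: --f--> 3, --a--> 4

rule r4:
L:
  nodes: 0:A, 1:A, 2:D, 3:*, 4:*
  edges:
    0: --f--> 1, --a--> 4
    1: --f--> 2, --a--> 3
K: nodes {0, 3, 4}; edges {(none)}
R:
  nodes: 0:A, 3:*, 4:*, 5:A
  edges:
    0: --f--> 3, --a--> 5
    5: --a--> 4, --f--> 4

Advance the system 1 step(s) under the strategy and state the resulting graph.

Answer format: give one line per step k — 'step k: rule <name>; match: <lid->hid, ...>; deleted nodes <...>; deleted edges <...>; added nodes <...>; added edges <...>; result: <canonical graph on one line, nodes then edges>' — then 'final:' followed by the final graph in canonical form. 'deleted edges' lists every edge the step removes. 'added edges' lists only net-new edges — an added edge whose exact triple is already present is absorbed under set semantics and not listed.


step 1: rule r3; match: 0->6, 1->4, 2->0, 3->3, 4->5; deleted nodes 0, 4; deleted edges (4,0,f); (4,3,a); (6,4,f); added nodes 14; added edges (6,14,f); (14,3,f); (14,5,a); result: nodes: 3:O, 5:D, 6:A, 8:D, 9:T, 10:A, 11:D, 13:A, 14:A edges: (6,5,a); (6,14,f); (10,8,f); (10,9,a); (13,10,f); (13,11,a); (14,3,f); (14,5,a)
final:
nodes: 3:O, 5:D, 6:A, 8:D, 9:T, 10:A, 11:D, 13:A, 14:A
edges: (6,5,a); (6,14,f); (10,8,f); (10,9,a); (13,10,f); (13,11,a); (14,3,f); (14,5,a)


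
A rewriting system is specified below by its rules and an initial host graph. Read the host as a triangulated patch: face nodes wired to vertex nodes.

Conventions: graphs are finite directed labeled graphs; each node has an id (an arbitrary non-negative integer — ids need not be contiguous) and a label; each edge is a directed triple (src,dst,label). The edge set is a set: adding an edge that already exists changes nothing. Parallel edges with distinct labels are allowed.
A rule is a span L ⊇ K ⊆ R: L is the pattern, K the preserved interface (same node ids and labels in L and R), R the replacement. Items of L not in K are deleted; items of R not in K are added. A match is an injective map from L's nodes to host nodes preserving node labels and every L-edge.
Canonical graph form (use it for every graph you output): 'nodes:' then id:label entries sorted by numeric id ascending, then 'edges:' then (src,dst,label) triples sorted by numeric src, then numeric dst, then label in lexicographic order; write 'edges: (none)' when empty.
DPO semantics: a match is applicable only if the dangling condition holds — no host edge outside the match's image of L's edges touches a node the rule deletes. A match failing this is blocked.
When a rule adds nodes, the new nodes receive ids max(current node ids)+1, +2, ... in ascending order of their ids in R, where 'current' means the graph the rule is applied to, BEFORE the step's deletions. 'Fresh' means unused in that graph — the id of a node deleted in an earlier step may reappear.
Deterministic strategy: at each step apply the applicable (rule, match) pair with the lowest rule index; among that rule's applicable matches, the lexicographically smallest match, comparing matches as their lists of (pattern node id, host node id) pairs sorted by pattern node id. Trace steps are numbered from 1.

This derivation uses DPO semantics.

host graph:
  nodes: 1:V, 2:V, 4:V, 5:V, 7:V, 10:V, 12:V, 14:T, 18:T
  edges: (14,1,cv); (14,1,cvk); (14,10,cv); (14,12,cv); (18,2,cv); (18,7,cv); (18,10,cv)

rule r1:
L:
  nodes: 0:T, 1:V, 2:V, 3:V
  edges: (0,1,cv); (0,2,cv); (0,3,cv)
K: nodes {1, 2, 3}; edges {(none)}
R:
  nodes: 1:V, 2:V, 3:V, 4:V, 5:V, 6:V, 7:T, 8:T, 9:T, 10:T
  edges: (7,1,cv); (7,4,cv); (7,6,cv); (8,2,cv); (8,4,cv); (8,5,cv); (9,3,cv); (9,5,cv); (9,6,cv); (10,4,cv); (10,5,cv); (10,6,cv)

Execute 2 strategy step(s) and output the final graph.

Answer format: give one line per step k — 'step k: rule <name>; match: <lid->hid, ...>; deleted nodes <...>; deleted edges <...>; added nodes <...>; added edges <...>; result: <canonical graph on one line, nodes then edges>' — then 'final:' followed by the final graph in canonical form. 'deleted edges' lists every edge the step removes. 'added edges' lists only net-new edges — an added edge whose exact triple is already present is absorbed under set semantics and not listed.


step 1: rule r1; match: 0->18, 1->2, 2->7, 3->10; deleted nodes 18; deleted edges (18,2,cv); (18,7,cv); (18,10,cv); added nodes 19, 20, 21, 22, 23, 24, 25; added edges (22,2,cv); (22,19,cv); (22,21,cv); (23,7,cv); (23,19,cv); (23,20,cv); (24,10,cv); (24,20,cv); (24,21,cv); (25,19,cv); (25,20,cv); (25,21,cv); result: nodes: 1:V, 2:V, 4:V, 5:V, 7:V, 10:V, 12:V, 14:T, 19:V, 20:V, 21:V, 22:T, 23:T, 24:T, 25:T edges: (14,1,cv); (14,1,cvk); (14,10,cv); (14,12,cv); (22,2,cv); (22,19,cv); (22,21,cv); (23,7,cv); (23,19,cv); (23,20,cv); (24,10,cv); (24,20,cv); (24,21,cv); (25,19,cv); (25,20,cv); (25,21,cv)
step 2: rule r1; match: 0->22, 1->2, 2->19, 3->21; deleted nodes 22; deleted edges (22,2,cv); (22,19,cv); (22,21,cv); added nodes 26, 27, 28, 29, 30, 31, 32; added edges (29,2,cv); (29,26,cv); (29,28,cv); (30,19,cv); (30,26,cv); (30,27,cv); (31,21,cv); (31,27,cv); (31,28,cv); (32,26,cv); (32,27,cv); (32,28,cv); result: nodes: 1:V, 2:V, 4:V, 5:V, 7:V, 10:V, 12:V, 14:T, 19:V, 20:V, 21:V, 23:T, 24:T, 25:T, 26:V, 27:V, 28:V, 29:T, 30:T, 31:T, 32:T edges: (14,1,cv); (14,1,cvk); (14,10,cv); (14,12,cv); (23,7,cv); (23,19,cv); (23,20,cv); (24,10,cv); (24,20,cv); (24,21,cv); (25,19,cv); (25,20,cv); (25,21,cv); (29,2,cv); (29,26,cv); (29,28,cv); (30,19,cv); (30,26,cv); (30,27,cv); (31,21,cv); (31,27,cv); (31,28,cv); (32,26,cv); (32,27,cv); (32,28,cv)
final:
nodes: 1:V, 2:V, 4:V, 5:V, 7:V, 10:V, 12:V, 14:T, 19:V, 20:V, 21:V, 23:T, 24:T, 25:T, 26:V, 27:V, 28:V, 29:T, 30:T, 31:T, 32:T
edges: (14,1,cv); (14,1,cvk); (14,10,cv); (14,12,cv); (23,7,cv); (23,19,cv); (23,20,cv); (24,10,cv); (24,20,cv); (24,21,cv); (25,19,cv); (25,20,cv); (25,21,cv); (29,2,cv); (29,26,cv); (29,28,cv); (30,19,cv); (30,26,cv); (30,27,cv); (31,21,cv); (31,27,cv); (31,28,cv); (32,26,cv); (32,27,cv); (32,28,cv)


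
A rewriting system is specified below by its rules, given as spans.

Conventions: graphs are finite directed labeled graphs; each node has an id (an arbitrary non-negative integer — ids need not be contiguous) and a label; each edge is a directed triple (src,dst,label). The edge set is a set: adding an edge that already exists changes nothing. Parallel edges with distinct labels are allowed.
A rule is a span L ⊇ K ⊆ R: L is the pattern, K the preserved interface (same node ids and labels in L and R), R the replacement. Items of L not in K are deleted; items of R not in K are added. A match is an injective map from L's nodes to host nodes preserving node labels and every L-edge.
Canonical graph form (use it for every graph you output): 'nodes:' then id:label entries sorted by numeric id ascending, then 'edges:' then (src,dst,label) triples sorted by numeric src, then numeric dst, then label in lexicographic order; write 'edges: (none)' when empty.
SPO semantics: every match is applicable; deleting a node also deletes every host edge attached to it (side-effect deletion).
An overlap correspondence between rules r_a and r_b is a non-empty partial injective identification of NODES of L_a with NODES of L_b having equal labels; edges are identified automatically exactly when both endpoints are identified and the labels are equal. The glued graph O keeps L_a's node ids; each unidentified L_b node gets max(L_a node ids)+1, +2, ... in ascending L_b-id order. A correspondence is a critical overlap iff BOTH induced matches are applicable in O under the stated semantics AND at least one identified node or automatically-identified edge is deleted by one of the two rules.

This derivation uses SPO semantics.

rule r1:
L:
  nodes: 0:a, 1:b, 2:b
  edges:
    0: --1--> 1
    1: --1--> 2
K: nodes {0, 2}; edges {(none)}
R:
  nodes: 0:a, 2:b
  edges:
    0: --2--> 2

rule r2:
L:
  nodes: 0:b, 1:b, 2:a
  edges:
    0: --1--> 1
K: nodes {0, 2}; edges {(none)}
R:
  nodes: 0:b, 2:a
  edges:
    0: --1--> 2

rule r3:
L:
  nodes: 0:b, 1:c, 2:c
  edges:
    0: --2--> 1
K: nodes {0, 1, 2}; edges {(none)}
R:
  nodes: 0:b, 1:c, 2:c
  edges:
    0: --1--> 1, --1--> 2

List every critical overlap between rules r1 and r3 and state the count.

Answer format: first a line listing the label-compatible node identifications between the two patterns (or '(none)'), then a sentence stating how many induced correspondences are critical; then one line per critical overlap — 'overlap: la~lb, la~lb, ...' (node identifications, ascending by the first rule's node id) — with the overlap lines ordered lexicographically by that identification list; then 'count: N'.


label-compatible node identifications between L(r1) and L(r3): 1~0, 2~0
1 of the induced correspondences is a critical overlap of r1 and r3.
overlap: 1~0
count: 1


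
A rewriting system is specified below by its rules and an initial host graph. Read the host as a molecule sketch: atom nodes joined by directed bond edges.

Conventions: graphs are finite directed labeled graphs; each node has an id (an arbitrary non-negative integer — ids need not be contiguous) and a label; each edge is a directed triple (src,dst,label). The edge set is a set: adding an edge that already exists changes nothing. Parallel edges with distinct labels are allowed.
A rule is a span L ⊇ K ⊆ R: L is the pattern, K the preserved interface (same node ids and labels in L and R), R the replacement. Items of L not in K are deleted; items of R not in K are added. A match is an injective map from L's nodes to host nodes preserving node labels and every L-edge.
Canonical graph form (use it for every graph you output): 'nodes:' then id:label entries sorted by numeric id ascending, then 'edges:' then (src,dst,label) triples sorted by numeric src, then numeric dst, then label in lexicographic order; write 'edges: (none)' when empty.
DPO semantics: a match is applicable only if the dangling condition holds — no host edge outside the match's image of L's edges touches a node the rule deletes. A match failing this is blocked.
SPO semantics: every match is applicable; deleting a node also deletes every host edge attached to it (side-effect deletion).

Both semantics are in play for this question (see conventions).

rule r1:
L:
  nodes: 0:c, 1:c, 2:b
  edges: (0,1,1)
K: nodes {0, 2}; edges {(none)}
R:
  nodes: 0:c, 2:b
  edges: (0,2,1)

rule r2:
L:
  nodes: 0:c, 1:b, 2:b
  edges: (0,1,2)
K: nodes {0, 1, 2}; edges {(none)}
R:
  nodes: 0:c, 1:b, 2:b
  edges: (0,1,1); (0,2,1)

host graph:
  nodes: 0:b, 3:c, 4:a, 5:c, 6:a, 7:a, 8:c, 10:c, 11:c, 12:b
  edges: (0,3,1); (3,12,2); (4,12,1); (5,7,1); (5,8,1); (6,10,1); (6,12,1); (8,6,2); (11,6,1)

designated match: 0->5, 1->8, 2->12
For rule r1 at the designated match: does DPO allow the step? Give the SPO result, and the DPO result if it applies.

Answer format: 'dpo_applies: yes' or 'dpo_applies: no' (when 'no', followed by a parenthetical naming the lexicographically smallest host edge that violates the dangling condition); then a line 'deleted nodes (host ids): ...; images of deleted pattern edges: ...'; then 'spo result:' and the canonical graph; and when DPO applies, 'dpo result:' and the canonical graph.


dpo_applies: no
(the rule deletes node 8, which keeps host edge (8,6,2) outside the match image — the dangling condition fails, DPO blocks; SPO proceeds and side-deletes such edges)
deleted nodes (host ids): 8; images of deleted pattern edges: (5,8,1)
spo result:
nodes: 0:b, 3:c, 4:a, 5:c, 6:a, 7:a, 10:c, 11:c, 12:b
edges: (0,3,1); (3,12,2); (4,12,1); (5,7,1); (5,12,1); (6,10,1); (6,12,1); (11,6,1)


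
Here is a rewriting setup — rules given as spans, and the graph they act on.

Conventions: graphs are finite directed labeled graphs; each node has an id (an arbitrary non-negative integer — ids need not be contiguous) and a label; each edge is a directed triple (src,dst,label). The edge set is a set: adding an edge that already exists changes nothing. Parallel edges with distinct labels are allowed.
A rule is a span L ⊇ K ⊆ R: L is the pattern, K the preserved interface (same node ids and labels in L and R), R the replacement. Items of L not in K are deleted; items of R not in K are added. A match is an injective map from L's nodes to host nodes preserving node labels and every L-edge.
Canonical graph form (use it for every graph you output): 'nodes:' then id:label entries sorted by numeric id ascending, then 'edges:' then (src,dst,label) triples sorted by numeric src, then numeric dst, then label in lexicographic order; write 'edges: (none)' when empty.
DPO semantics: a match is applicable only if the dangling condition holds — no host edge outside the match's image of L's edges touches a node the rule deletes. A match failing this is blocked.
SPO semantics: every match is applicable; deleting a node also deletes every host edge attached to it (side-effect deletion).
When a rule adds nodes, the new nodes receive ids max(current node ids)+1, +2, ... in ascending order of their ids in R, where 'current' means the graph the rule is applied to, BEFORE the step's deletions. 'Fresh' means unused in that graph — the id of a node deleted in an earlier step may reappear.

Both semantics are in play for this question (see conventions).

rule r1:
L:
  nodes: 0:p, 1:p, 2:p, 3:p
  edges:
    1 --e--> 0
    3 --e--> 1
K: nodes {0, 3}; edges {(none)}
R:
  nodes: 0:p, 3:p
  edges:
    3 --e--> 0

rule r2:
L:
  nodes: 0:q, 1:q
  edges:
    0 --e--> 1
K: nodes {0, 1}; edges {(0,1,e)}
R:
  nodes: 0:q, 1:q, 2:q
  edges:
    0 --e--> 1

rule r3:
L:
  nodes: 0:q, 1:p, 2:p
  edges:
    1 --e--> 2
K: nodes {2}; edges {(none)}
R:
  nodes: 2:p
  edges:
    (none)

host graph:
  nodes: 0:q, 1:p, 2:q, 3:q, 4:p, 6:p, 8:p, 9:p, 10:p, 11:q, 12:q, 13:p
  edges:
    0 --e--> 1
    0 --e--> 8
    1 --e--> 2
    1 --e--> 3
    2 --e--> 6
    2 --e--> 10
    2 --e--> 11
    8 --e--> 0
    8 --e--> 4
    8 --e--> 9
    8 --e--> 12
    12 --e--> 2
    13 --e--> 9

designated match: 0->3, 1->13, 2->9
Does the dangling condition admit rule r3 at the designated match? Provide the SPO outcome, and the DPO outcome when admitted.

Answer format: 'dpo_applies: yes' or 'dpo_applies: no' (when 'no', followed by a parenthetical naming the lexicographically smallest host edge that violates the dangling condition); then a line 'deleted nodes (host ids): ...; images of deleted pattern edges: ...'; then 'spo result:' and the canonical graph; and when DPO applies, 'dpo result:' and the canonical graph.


dpo_applies: no
(the rule deletes node 3, which keeps host edge (1,3,e) outside the match image — the dangling condition fails, DPO blocks; SPO proceeds and side-deletes such edges)
deleted nodes (host ids): 3, 13; images of deleted pattern edges: (13,9,e)
spo result:
nodes: 0:q, 1:p, 2:q, 4:p, 6:p, 8:p, 9:p, 10:p, 11:q, 12:q
edges: (0,1,e); (0,8,e); (1,2,e); (2,6,e); (2,10,e); (2,11,e); (8,0,e); (8,4,e); (8,9,e); (8,12,e); (12,2,e)


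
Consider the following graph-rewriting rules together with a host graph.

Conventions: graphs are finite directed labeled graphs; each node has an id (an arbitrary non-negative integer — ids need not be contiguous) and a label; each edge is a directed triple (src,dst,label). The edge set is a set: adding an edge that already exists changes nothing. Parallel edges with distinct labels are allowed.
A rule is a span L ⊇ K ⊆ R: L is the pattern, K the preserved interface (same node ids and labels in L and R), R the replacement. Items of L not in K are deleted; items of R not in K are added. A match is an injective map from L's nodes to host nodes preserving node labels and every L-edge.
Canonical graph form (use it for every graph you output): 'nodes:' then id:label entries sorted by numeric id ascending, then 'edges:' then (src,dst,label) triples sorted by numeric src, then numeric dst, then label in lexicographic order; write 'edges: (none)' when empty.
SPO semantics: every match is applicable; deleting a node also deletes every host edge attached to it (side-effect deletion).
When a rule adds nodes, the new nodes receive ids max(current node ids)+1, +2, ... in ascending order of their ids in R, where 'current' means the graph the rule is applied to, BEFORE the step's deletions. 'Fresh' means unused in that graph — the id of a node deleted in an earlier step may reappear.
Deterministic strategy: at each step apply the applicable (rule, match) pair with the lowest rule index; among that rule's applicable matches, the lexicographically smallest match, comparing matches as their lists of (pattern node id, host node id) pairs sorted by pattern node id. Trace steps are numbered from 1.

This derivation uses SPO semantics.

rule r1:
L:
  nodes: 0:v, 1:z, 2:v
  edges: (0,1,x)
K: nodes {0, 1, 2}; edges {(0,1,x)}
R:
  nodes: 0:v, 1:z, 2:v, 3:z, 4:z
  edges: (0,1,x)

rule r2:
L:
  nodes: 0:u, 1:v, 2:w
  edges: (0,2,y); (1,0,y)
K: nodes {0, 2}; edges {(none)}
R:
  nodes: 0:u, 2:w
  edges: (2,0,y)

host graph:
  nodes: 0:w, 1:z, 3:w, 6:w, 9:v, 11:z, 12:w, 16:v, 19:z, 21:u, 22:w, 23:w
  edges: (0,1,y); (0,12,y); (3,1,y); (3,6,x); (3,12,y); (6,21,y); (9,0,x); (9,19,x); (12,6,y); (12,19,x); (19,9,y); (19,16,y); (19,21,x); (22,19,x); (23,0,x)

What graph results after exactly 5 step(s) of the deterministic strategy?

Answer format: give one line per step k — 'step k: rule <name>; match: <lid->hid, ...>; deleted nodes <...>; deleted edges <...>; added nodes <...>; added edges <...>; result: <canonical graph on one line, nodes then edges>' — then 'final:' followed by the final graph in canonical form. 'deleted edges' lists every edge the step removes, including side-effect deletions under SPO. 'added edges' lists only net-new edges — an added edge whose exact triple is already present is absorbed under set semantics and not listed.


step 1: rule r1; match: 0->9, 1->19, 2->16; deleted nodes (none); deleted edges (none); added nodes 24, 25; added edges (none); result: nodes: 0:w, 1:z, 3:w, 6:w, 9:v, 11:z, 12:w, 16:v, 19:z, 21:u, 22:w, 23:w, 24:z, 25:z edges: (0,1,y); (0,12,y); (3,1,y); (3,6,x); (3,12,y); (6,21,y); (9,0,x); (9,19,x); (12,6,y); (12,19,x); (19,9,y); (19,16,y); (19,21,x); (22,19,x); (23,0,x)
step 2: rule r1; match: 0->9, 1->19, 2->16; deleted nodes (none); deleted edges (none); added nodes 26, 27; added edges (none); result: nodes: 0:w, 1:z, 3:w, 6:w, 9:v, 11:z, 12:w, 16:v, 19:z, 21:u, 22:w, 23:w, 24:z, 25:z, 26:z, 27:z edges: (0,1,y); (0,12,y); (3,1,y); (3,6,x); (3,12,y); (6,21,y); (9,0,x); (9,19,x); (12,6,y); (12,19,x); (19,9,y); (19,16,y); (19,21,x); (22,19,x); (23,0,x)
step 3: rule r1; match: 0->9, 1->19, 2->16; deleted nodes (none); deleted edges (none); added nodes 28, 29; added edges (none); result: nodes: 0:w, 1:z, 3:w, 6:w, 9:v, 11:z, 12:w, 16:v, 19:z, 21:u, 22:w, 23:w, 24:z, 25:z, 26:z, 27:z, 28:z, 29:z edges: (0,1,y); (0,12,y); (3,1,y); (3,6,x); (3,12,y); (6,21,y); (9,0,x); (9,19,x); (12,6,y); (12,19,x); (19,9,y); (19,16,y); (19,21,x); (22,19,x); (23,0,x)
step 4: rule r1; match: 0->9, 1->19, 2->16; deleted nodes (none); deleted edges (none); added nodes 30, 31; added edges (none); result: nodes: 0:w, 1:z, 3:w, 6:w, 9:v, 11:z, 12:w, 16:v, 19:z, 21:u, 22:w, 23:w, 24:z, 25:z, 26:z, 27:z, 28:z, 29:z, 30:z, 31:z edges: (0,1,y); (0,12,y); (3,1,y); (3,6,x); (3,12,y); (6,21,y); (9,0,x); (9,19,x); (12,6,y); (12,19,x); (19,9,y); (19,16,y); (19,21,x); (22,19,x); (23,0,x)
step 5: rule r1; match: 0->9, 1->19, 2->16; deleted nodes (none); deleted edges (none); added nodes 32, 33; added edges (none); result: nodes: 0:w, 1:z, 3:w, 6:w, 9:v, 11:z, 12:w, 16:v, 19:z, 21:u, 22:w, 23:w, 24:z, 25:z, 26:z, 27:z, 28:z, 29:z, 30:z, 31:z, 32:z, 33:z edges: (0,1,y); (0,12,y); (3,1,y); (3,6,x); (3,12,y); (6,21,y); (9,0,x); (9,19,x); (12,6,y); (12,19,x); (19,9,y); (19,16,y); (19,21,x); (22,19,x); (23,0,x)
final:
nodes: 0:w, 1:z, 3:w, 6:w, 9:v, 11:z, 12:w, 16:v, 19:z, 21:u, 22:w, 23:w, 24:z, 25:z, 26:z, 27:z, 28:z, 29:z, 30:z, 31:z, 32:z, 33:z
edges: (0,1,y); (0,12,y); (3,1,y); (3,6,x); (3,12,y); (6,21,y); (9,0,x); (9,19,x); (12,6,y); (12,19,x); (19,9,y); (19,16,y); (19,21,x); (22,19,x); (23,0,x)


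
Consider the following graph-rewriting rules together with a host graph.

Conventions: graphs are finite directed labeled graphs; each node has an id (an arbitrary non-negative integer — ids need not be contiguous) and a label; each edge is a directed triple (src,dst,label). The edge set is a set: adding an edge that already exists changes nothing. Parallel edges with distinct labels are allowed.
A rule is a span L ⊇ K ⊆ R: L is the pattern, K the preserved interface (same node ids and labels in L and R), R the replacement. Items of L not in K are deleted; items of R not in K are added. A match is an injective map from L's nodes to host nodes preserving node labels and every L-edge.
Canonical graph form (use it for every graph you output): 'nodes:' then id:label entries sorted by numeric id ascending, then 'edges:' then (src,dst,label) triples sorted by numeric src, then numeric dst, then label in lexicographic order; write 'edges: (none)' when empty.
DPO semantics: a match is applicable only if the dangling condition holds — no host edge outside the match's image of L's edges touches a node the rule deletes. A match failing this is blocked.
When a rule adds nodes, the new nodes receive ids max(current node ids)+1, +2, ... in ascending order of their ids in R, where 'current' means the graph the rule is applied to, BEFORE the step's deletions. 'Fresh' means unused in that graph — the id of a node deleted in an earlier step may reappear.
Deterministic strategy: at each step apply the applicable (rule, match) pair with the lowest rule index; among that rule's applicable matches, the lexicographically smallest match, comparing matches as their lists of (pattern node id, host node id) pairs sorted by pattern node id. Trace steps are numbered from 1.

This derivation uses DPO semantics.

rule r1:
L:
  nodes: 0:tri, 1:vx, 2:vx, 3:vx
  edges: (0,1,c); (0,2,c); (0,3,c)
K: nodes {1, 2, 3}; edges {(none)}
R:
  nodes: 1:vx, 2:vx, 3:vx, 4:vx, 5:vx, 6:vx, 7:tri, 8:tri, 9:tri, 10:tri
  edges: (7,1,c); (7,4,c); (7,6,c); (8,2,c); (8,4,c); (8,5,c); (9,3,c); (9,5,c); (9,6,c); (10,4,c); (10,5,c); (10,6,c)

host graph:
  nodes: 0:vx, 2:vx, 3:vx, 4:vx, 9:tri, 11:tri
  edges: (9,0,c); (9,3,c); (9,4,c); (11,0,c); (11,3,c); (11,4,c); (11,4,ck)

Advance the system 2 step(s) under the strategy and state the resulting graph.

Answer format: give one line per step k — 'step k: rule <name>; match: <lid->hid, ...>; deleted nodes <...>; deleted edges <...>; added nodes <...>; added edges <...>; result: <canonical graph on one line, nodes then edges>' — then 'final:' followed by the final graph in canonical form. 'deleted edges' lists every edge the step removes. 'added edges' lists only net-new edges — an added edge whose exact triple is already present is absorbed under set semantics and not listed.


step 1: rule r1; match: 0->9, 1->0, 2->3, 3->4; deleted nodes 9; deleted edges (9,0,c); (9,3,c); (9,4,c); added nodes 12, 13, 14, 15, 16, 17, 18; added edges (15,0,c); (15,12,c); (15,14,c); (16,3,c); (16,12,c); (16,13,c); (17,4,c); (17,13,c); (17,14,c); (18,12,c); (18,13,c); (18,14,c); result: nodes: 0:vx, 2:vx, 3:vx, 4:vx, 11:tri, 12:vx, 13:vx, 14:vx, 15:tri, 16:tri, 17:tri, 18:tri edges: (11,0,c); (11,3,c); (11,4,c); (11,4,ck); (15,0,c); (15,12,c); (15,14,c); (16,3,c); (16,12,c); (16,13,c); (17,4,c); (17,13,c); (17,14,c); (18,12,c); (18,13,c); (18,14,c)
step 2: rule r1; match: 0->15, 1->0, 2->12, 3->14; deleted nodes 15; deleted edges (15,0,c); (15,12,c); (15,14,c); added nodes 19, 20, 21, 22, 23, 24, 25; added edges (22,0,c); (22,19,c); (22,21,c); (23,12,c); (23,19,c); (23,20,c); (24,14,c); (24,20,c); (24,21,c); (25,19,c); (25,20,c); (25,21,c); result: nodes: 0:vx, 2:vx, 3:vx, 4:vx, 11:tri, 12:vx, 13:vx, 14:vx, 16:tri, 17:tri, 18:tri, 19:vx, 20:vx, 21:vx, 22:tri, 23:tri, 24:tri, 25:tri edges: (11,0,c); (11,3,c); (11,4,c); (11,4,ck); (16,3,c); (16,12,c); (16,13,c); (17,4,c); (17,13,c); (17,14,c); (18,12,c); (18,13,c); (18,14,c); (22,0,c); (22,19,c); (22,21,c); (23,12,c); (23,19,c); (23,20,c); (24,14,c); (24,20,c); (24,21,c); (25,19,c); (25,20,c); (25,21,c)
final:
nodes: 0:vx, 2:vx, 3:vx, 4:vx, 11:tri, 12:vx, 13:vx, 14:vx, 16:tri, 17:tri, 18:tri, 19:vx, 20:vx, 21:vx, 22:tri, 23:tri, 24:tri, 25:tri
edges: (11,0,c); (11,3,c); (11,4,c); (11,4,ck); (16,3,c); (16,12,c); (16,13,c); (17,4,c); (17,13,c); (17,14,c); (18,12,c); (18,13,c); (18,14,c); (22,0,c); (22,19,c); (22,21,c); (23,12,c); (23,19,c); (23,20,c); (24,14,c); (24,20,c); (24,21,c); (25,19,c); (25,20,c); (25,21,c)


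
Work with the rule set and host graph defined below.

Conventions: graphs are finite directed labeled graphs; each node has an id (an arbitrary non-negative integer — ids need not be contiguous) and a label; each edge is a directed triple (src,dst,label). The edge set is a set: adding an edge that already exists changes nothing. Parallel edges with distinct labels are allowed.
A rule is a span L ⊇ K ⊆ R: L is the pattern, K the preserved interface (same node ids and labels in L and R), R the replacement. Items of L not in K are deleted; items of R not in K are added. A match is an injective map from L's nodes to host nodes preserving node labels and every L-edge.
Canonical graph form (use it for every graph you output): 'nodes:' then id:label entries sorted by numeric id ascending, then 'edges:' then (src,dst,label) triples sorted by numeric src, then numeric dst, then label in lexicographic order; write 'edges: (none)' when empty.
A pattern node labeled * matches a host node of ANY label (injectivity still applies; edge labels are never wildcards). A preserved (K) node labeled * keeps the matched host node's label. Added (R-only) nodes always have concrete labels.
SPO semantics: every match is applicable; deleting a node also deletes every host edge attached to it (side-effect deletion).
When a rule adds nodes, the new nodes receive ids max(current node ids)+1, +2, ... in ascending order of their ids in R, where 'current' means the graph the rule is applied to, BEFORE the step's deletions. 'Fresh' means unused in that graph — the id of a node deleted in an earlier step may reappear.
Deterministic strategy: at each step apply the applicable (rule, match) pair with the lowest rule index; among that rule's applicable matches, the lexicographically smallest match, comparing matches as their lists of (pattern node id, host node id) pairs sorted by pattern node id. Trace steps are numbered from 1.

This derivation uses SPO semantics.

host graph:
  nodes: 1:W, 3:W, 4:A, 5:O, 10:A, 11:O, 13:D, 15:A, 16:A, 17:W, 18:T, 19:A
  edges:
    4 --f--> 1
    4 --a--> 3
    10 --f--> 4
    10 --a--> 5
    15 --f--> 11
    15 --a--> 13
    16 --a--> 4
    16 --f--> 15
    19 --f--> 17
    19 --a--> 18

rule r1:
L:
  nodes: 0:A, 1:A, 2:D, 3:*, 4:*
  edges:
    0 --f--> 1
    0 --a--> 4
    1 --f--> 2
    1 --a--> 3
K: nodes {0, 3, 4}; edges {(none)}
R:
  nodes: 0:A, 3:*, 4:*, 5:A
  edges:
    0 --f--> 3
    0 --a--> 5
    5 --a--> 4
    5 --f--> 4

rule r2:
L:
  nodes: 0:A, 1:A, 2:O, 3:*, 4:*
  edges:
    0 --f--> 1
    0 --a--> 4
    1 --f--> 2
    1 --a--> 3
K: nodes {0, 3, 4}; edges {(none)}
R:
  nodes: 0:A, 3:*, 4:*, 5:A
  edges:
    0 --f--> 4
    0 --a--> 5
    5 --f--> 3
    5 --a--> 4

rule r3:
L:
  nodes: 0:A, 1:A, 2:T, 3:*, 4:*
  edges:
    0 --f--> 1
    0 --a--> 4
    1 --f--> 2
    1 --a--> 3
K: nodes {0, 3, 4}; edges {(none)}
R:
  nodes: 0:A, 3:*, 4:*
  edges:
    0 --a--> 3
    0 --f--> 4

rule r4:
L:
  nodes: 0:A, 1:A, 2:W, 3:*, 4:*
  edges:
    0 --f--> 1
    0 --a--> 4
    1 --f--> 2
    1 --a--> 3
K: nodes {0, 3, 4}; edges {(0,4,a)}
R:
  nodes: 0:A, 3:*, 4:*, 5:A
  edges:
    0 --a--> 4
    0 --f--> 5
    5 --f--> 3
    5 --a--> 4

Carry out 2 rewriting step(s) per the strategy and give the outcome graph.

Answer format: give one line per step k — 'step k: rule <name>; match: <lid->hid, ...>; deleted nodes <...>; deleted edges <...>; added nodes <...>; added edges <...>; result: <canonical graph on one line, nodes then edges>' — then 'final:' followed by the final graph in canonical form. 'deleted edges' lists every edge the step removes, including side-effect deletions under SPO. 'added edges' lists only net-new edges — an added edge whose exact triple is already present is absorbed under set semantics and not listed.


step 1: rule r2; match: 0->16, 1->15, 2->11, 3->13, 4->4; deleted nodes 11, 15; deleted edges (15,11,f); (15,13,a); (16,4,a); (16,15,f); added nodes 20; added edges (16,4,f); (16,20,a); (20,4,a); (20,13,f); result: nodes: 1:W, 3:W, 4:A, 5:O, 10:A, 13:D, 16:A, 17:W, 18:T, 19:A, 20:A edges: (4,1,f); (4,3,a); (10,4,f); (10,5,a); (16,4,f); (16,20,a); (19,17,f); (19,18,a); (20,4,a); (20,13,f)
step 2: rule r4; match: 0->10, 1->4, 2->1, 3->3, 4->5; deleted nodes 1, 4; deleted edges (4,1,f); (4,3,a); (10,4,f); (16,4,f); (20,4,a); added nodes 21; added edges (10,21,f); (21,3,f); (21,5,a); result: nodes: 3:W, 5:O, 10:A, 13:D, 16:A, 17:W, 18:T, 19:A, 20:A, 21:A edges: (10,5,a); (10,21,f); (16,20,a); (19,17,f); (19,18,a); (20,13,f); (21,3,f); (21,5,a)
final:
nodes: 3:W, 5:O, 10:A, 13:D, 16:A, 17:W, 18:T, 19:A, 20:A, 21:A
edges: (10,5,a); (10,21,f); (16,20,a); (19,17,f); (19,18,a); (20,13,f); (21,3,f); (21,5,a)


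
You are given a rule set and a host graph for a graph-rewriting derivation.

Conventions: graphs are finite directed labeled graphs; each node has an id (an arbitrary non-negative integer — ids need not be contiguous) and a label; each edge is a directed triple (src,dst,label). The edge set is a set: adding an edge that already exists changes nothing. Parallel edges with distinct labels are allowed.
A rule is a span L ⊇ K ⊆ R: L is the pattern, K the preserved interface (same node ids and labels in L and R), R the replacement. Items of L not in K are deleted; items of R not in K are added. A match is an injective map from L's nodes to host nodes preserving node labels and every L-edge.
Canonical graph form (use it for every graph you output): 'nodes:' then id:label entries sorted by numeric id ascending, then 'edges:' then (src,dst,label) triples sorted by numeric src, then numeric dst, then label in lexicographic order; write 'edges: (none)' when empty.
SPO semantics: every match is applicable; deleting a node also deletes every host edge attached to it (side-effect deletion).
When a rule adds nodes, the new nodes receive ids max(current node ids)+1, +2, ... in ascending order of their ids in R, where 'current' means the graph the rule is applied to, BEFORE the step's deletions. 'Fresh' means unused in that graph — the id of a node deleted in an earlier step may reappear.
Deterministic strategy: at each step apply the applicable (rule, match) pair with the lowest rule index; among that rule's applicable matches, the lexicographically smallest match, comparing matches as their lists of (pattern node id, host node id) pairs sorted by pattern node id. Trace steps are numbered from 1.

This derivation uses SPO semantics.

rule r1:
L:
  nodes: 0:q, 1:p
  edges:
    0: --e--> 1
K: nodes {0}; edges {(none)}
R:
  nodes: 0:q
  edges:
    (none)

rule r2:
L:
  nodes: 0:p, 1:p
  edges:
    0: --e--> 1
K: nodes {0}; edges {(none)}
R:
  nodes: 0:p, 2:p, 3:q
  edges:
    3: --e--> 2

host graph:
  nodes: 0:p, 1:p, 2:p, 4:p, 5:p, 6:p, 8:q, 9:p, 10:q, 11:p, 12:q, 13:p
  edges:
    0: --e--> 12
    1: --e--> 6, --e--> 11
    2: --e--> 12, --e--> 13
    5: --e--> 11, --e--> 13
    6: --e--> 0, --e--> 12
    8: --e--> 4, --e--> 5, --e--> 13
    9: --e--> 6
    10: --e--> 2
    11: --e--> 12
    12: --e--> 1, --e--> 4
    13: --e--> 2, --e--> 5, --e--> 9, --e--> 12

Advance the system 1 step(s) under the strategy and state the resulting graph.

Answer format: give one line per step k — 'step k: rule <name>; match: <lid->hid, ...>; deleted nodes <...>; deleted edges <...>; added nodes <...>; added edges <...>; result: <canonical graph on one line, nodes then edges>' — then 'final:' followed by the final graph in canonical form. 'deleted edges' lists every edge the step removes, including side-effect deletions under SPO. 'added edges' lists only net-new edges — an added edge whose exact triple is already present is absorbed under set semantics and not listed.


step 1: rule r1; match: 0->8, 1->4; deleted nodes 4; deleted edges (8,4,e); (12,4,e); added nodes (none); added edges (none); result: nodes: 0:p, 1:p, 2:p, 5:p, 6:p, 8:q, 9:p, 10:q, 11:p, 12:q, 13:p edges: (0,12,e); (1,6,e); (1,11,e); (2,12,e); (2,13,e); (5,11,e); (5,13,e); (6,0,e); (6,12,e); (8,5,e); (8,13,e); (9,6,e); (10,2,e); (11,12,e); (12,1,e); (13,2,e); (13,5,e); (13,9,e); (13,12,e)
final:
nodes: 0:p, 1:p, 2:p, 5:p, 6:p, 8:q, 9:p, 10:q, 11:p, 12:q, 13:p
edges: (0,12,e); (1,6,e); (1,11,e); (2,12,e); (2,13,e); (5,11,e); (5,13,e); (6,0,e); (6,12,e); (8,5,e); (8,13,e); (9,6,e); (10,2,e); (11,12,e); (12,1,e); (13,2,e); (13,5,e); (13,9,e); (13,12,e)


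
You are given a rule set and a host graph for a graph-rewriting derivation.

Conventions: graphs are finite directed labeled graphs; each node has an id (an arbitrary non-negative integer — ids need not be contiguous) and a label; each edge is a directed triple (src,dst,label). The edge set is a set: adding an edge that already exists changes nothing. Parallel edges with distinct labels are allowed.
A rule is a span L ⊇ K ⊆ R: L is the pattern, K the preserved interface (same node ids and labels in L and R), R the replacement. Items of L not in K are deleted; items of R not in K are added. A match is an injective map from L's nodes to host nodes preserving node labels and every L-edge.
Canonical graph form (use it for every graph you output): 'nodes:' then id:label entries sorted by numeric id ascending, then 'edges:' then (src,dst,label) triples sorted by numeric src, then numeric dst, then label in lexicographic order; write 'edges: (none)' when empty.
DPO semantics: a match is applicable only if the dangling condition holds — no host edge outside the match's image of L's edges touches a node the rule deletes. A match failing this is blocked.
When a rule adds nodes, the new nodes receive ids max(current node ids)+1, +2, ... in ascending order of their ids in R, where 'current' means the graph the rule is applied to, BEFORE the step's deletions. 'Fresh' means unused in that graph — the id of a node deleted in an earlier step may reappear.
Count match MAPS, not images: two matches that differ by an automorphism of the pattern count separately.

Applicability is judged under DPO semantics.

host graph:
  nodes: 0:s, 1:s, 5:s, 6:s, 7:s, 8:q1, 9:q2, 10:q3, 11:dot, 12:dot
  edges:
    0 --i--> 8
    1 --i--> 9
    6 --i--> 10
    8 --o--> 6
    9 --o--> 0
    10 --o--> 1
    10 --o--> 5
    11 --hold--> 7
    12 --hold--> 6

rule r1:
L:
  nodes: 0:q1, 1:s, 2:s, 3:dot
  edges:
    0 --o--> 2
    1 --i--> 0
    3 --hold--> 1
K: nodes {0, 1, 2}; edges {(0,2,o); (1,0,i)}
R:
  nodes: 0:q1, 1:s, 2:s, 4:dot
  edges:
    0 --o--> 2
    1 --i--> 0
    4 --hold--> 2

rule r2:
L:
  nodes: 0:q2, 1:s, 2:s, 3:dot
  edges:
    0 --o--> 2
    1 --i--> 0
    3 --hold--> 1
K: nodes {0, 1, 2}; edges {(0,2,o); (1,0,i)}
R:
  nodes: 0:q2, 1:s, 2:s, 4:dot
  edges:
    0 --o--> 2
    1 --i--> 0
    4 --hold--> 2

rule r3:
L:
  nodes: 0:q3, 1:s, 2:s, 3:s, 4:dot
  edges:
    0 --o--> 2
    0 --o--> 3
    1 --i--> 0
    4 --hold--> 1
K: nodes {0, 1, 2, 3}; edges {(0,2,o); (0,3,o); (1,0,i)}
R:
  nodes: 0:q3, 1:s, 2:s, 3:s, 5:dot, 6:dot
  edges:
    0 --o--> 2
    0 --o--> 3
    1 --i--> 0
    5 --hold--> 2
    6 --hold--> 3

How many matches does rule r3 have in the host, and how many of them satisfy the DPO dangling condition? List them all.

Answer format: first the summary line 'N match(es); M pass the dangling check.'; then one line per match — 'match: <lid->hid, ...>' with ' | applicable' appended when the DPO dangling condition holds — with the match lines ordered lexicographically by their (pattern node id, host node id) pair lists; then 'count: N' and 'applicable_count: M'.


2 match(es); 2 pass the dangling check.
match: 0->10, 1->6, 2->1, 3->5, 4->12 | applicable
match: 0->10, 1->6, 2->5, 3->1, 4->12 | applicable
count: 2
applicable_count: 2


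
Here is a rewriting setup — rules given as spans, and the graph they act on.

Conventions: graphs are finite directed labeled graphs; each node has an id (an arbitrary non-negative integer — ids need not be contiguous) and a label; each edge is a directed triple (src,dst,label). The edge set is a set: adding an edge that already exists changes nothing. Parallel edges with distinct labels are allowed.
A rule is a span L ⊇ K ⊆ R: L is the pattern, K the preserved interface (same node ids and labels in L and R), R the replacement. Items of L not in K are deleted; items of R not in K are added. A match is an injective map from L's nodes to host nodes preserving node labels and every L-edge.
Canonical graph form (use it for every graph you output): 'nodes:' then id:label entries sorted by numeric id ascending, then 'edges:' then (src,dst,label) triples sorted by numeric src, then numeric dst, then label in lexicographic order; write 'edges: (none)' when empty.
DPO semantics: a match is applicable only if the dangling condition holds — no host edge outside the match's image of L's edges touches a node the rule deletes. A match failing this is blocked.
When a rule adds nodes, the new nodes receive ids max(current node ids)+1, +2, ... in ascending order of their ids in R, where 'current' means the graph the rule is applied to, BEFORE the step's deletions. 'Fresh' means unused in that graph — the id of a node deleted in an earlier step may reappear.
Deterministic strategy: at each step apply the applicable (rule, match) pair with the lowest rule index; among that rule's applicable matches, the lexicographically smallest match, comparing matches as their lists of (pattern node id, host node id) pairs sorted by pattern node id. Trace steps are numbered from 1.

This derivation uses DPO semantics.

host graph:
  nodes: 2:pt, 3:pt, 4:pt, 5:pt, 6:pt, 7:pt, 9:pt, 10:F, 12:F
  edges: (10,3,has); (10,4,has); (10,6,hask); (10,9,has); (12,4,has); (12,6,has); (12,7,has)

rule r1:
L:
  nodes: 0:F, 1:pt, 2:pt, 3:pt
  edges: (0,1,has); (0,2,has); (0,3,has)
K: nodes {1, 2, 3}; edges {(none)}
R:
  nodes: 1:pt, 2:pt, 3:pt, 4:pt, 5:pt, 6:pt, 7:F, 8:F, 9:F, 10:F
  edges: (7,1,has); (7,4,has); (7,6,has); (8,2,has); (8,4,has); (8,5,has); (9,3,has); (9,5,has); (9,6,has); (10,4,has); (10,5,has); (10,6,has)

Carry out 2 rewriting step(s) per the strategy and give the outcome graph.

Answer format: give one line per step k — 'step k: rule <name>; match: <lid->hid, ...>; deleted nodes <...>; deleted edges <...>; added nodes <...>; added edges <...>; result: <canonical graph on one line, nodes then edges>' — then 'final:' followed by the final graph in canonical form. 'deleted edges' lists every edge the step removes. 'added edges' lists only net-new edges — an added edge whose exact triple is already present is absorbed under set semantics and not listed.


step 1: rule r1; match: 0->12, 1->4, 2->6, 3->7; deleted nodes 12; deleted edges (12,4,has); (12,6,has); (12,7,has); added nodes 13, 14, 15, 16, 17, 18, 19; added edges (16,4,has); (16,13,has); (16,15,has); (17,6,has); (17,13,has); (17,14,has); (18,7,has); (18,14,has); (18,15,has); (19,13,has); (19,14,has); (19,15,has); result: nodes: 2:pt, 3:pt, 4:pt, 5:pt, 6:pt, 7:pt, 9:pt, 10:F, 13:pt, 14:pt, 15:pt, 16:F, 17:F, 18:F, 19:F edges: (10,3,has); (10,4,has); (10,6,hask); (10,9,has); (16,4,has); (16,13,has); (16,15,has); (17,6,has); (17,13,has); (17,14,has); (18,7,has); (18,14,has); (18,15,has); (19,13,has); (19,14,has); (19,15,has)
step 2: rule r1; match: 0->16, 1->4, 2->13, 3->15; deleted nodes 16; deleted edges (16,4,has); (16,13,has); (16,15,has); added nodes 20, 21, 22, 23, 24, 25, 26; added edges (23,4,has); (23,20,has); (23,22,has); (24,13,has); (24,20,has); (24,21,has); (25,15,has); (25,21,has); (25,22,has); (26,20,has); (26,21,has); (26,22,has); result: nodes: 2:pt, 3:pt, 4:pt, 5:pt, 6:pt, 7:pt, 9:pt, 10:F, 13:pt, 14:pt, 15:pt, 17:F, 18:F, 19:F, 20:pt, 21:pt, 22:pt, 23:F, 24:F, 25:F, 26:F edges: (10,3,has); (10,4,has); (10,6,hask); (10,9,has); (17,6,has); (17,13,has); (17,14,has); (18,7,has); (18,14,has); (18,15,has); (19,13,has); (19,14,has); (19,15,has); (23,4,has); (23,20,has); (23,22,has); (24,13,has); (24,20,has); (24,21,has); (25,15,has); (25,21,has); (25,22,has); (26,20,has); (26,21,has); (26,22,has)
final:
nodes: 2:pt, 3:pt, 4:pt, 5:pt, 6:pt, 7:pt, 9:pt, 10:F, 13:pt, 14:pt, 15:pt, 17:F, 18:F, 19:F, 20:pt, 21:pt, 22:pt, 23:F, 24:F, 25:F, 26:F
edges: (10,3,has); (10,4,has); (10,6,hask); (10,9,has); (17,6,has); (17,13,has); (17,14,has); (18,7,has); (18,14,has); (18,15,has); (19,13,has); (19,14,has); (19,15,has); (23,4,has); (23,20,has); (23,22,has); (24,13,has); (24,20,has); (24,21,has); (25,15,has); (25,21,has); (25,22,has); (26,20,has); (26,21,has); (26,22,has)
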